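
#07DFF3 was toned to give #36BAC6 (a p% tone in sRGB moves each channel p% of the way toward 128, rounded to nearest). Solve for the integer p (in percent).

#07DFF3 is rgb(7, 223, 243); #36BAC6 is rgb(54, 186, 198).
On the R channel (widest range): 54 ≈ 7 + (p/100)(128 − 7), so p ≈ 100×(54 − 7)/(128 − 7) = 4700/121 = 38.84.
p = 39 reproduces all three channels after rounding.

39%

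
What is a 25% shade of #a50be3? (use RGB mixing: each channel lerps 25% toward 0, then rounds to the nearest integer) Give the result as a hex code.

#7c08aa

#a50be3 is rgb(165, 11, 227).
Per channel, c → c + 0.25(0 − c):
  R: 165 − 41.25 = 123.75 → 124
  G: 11 + 0.25×(0−11) = 11 − 2.75 = 8.25 → 8
  B: 227 + 0.25×(0−227) = 227 − 56.75 = 170.25 → 170
rgb(124, 8, 170) = #7c08aa.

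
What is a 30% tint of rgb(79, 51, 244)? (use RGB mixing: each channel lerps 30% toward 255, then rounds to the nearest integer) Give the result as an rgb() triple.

rgb(132, 112, 247)

Lerp each channel 30% toward 255:
  R: 79 + 52.8 = 131.8 → 132
  G: 51 + 61.2 = 112.2 → 112
  B: 244 + 0.3×(255−244) = 244 + 3.3 = 247.3 → 247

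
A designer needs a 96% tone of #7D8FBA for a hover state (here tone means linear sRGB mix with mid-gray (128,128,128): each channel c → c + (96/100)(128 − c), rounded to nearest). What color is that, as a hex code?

#808182

#7D8FBA is rgb(125, 143, 186).
A 96% tone moves each channel 96% toward 128:
  R: 125 + 0.96×(128−125) = 125 + 2.88 = 127.88 → 128
  G: 143 + 0.96×(128−143) = 143 − 14.4 = 128.6 → 129
  B: 186 + 0.96×(128−186) = 186 − 55.68 = 130.32 → 130
rgb(128, 129, 130) = #808182.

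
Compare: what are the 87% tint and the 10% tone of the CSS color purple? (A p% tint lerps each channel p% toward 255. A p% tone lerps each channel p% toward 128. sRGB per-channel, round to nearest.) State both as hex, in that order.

#EEDEEE, #800D80

CSS purple is rgb(128, 0, 128).
87% tint:
  R: 128 + 0.87×(255−128) = 128 + 110.49 = 238.49 → 238
  G: 0 + 0.87×(255−0) = 0 + 221.85 = 221.85 → 222
  B: 128 + 0.87×(255−128) = 128 + 110.49 = 238.49 → 238
  → #EEDEEE
10% tone:
  R: 128 + 0 = 128 → 128
  G: 0 + 12.8 = 12.8 → 13
  B: 128 + 0.1×(128−128) = 128 + 0 = 128 → 128
  → #800D80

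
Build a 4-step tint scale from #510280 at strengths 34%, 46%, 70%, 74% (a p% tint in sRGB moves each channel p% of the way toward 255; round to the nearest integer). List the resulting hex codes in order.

#8c58ab, #a176ba, #cbb3d9, #d2bdde

#510280 is rgb(81, 2, 128).
34%: (81 + 59.16 = 140.16→140, 2 + 86.02 = 88.02→88, 128 + 43.18 = 171.18→171) → #8c58ab
46%: (81 + 80.04 = 161.04→161, 2 + 116.38 = 118.38→118, 128 + 58.42 = 186.42→186) → #a176ba
70%: (81 + 121.8 = 202.8→203, 2 + 177.1 = 179.1→179, 128 + 88.9 = 216.9→217) → #cbb3d9
74%: (81 + 128.76 = 209.76→210, 2 + 187.22 = 189.22→189, 128 + 93.98 = 221.98→222) → #d2bdde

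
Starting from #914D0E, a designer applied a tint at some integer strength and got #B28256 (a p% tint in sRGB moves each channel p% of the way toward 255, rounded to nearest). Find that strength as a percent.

#914D0E is rgb(145, 77, 14); #B28256 is rgb(178, 130, 86).
On the B channel (widest range): 86 ≈ 14 + (p/100)(255 − 14), so p ≈ 100×(86 − 14)/(255 − 14) = 7200/241 = 29.88.
p = 30 reproduces all three channels after rounding.

30%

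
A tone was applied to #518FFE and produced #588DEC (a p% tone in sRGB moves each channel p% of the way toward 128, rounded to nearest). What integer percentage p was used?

#518FFE is rgb(81, 143, 254); #588DEC is rgb(88, 141, 236).
On the B channel (widest range): 236 ≈ 254 + (p/100)(128 − 254), so p ≈ 100×(236 − 254)/(128 − 254) = -1800/-126 = 14.29.
p = 14 reproduces all three channels after rounding.

14%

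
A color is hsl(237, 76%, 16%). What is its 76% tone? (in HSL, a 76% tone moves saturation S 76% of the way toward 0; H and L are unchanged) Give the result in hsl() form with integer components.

hsl(237, 18%, 16%)

S moves 76% from 76 toward 0: 76 − 57.76 = 18.24 → 18.
H and L are unchanged.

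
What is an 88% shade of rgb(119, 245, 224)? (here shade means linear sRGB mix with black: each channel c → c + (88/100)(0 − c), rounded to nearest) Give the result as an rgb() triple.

Lerp each channel 88% toward 0:
  R: 119 − 104.72 = 14.28 → 14
  G: 245 + 0.88×(0−245) = 245 − 215.6 = 29.4 → 29
  B: 224 + 0.88×(0−224) = 224 − 197.12 = 26.88 → 27

rgb(14, 29, 27)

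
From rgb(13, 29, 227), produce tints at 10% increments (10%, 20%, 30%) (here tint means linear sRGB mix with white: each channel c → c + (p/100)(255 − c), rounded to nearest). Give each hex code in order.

#2534e6, #3d4ae9, #5661eb

10%: (13 + 24.2 = 37.2→37, 29 + 22.6 = 51.6→52, 227 + 2.8 = 229.8→230) → #2534e6
20%: (13 + 48.4 = 61.4→61, 29 + 45.2 = 74.2→74, 227 + 5.6 = 232.6→233) → #3d4ae9
30%: (13 + 72.6 = 85.6→86, 29 + 67.8 = 96.8→97, 227 + 8.4 = 235.4→235) → #5661eb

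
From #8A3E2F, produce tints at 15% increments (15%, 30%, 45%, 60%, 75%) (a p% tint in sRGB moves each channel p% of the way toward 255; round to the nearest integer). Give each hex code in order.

#8A3E2F is rgb(138, 62, 47).
15%: (138 + 17.55 = 155.55→156, 62 + 28.95 = 90.95→91, 47 + 31.2 = 78.2→78) → #9C5B4E
30%: (138 + 35.1 = 173.1→173, 62 + 57.9 = 119.9→120, 47 + 62.4 = 109.4→109) → #AD786D
45%: (138 + 52.65 = 190.65→191, 62 + 86.85 = 148.85→149, 47 + 93.6 = 140.6→141) → #BF958D
60%: (138 + 70.2 = 208.2→208, 62 + 115.8 = 177.8→178, 47 + 124.8 = 171.8→172) → #D0B2AC
75%: (138 + 87.75 = 225.75→226, 62 + 144.75 = 206.75→207, 47 + 156 = 203→203) → #E2CFCB

#9C5B4E, #AD786D, #BF958D, #D0B2AC, #E2CFCB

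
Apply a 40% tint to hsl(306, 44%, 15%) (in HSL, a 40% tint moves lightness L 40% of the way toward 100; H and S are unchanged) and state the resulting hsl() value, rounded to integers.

L moves 40% from 15 toward 100: 15 + 34 = 49 → 49.
H and S are unchanged.

hsl(306, 44%, 49%)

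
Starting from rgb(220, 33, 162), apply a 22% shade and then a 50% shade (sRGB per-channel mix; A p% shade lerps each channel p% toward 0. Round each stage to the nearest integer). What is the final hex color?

#560D3F

Per channel, c → c + 0.22(0 − c):
  R: 220 − 48.4 = 171.6 → 172
  G: 33 − 7.26 = 25.74 → 26
  B: 162 + 0.22×(0−162) = 162 − 35.64 = 126.36 → 126
After the shade: rgb(172, 26, 126) = #AC1A7E.
Per channel, c → c + 0.5(0 − c):
  R: 172 + 0.5×(0−172) = 172 − 86 = 86 → 86
  G: 26 + 0.5×(0−26) = 26 − 13 = 13 → 13
  B: 126 − 63 = 63 → 63
rgb(86, 13, 63) = #560D3F.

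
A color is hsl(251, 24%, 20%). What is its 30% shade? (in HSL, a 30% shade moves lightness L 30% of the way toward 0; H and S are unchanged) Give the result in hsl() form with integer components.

L moves 30% from 20 toward 0: 20 − 6 = 14 → 14.
H and S are unchanged.

hsl(251, 24%, 14%)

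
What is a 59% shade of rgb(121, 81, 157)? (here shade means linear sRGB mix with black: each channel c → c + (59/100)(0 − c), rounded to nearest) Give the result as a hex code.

A 59% shade moves each channel 59% toward 0:
  R: 121 + 0.59×(0−121) = 121 − 71.39 = 49.61 → 50
  G: 81 + 0.59×(0−81) = 81 − 47.79 = 33.21 → 33
  B: 157 − 92.63 = 64.37 → 64
rgb(50, 33, 64) = #322140.

#322140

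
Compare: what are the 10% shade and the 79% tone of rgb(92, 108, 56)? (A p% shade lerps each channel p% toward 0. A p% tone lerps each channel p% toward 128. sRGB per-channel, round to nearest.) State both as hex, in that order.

#536132, #787c71

10% shade:
  R: 92 − 9.2 = 82.8 → 83
  G: 108 + 0.1×(0−108) = 108 − 10.8 = 97.2 → 97
  B: 56 + 0.1×(0−56) = 56 − 5.6 = 50.4 → 50
  → #536132
79% tone:
  R: 92 + 28.44 = 120.44 → 120
  G: 108 + 0.79×(128−108) = 108 + 15.8 = 123.8 → 124
  B: 56 + 0.79×(128−56) = 56 + 56.88 = 112.88 → 113
  → #787c71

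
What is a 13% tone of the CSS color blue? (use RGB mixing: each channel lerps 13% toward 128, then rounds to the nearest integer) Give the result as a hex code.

#1111EE

CSS blue is rgb(0, 0, 255).
Lerp each channel 13% toward 128:
  R: 0 + 0.13×(128−0) = 0 + 16.64 = 16.64 → 17
  G: 0 + 16.64 = 16.64 → 17
  B: 255 + 0.13×(128−255) = 255 − 16.51 = 238.49 → 238
rgb(17, 17, 238) = #1111EE.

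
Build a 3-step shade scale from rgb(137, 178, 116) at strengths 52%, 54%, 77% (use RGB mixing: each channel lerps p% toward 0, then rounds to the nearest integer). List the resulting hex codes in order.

52%: (137 − 71.24 = 65.76→66, 178 − 92.56 = 85.44→85, 116 − 60.32 = 55.68→56) → #425538
54%: (137 − 73.98 = 63.02→63, 178 − 96.12 = 81.88→82, 116 − 62.64 = 53.36→53) → #3f5235
77%: (137 − 105.49 = 31.51→32, 178 − 137.06 = 40.94→41, 116 − 89.32 = 26.68→27) → #20291b

#425538, #3f5235, #20291b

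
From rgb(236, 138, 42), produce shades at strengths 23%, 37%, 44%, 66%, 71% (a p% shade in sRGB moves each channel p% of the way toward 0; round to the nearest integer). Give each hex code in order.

#B66A20, #95571A, #844D18, #502F0E, #44280C

23%: (236 − 54.28 = 181.72→182, 138 − 31.74 = 106.26→106, 42 − 9.66 = 32.34→32) → #B66A20
37%: (236 − 87.32 = 148.68→149, 138 − 51.06 = 86.94→87, 42 − 15.54 = 26.46→26) → #95571A
44%: (236 − 103.84 = 132.16→132, 138 − 60.72 = 77.28→77, 42 − 18.48 = 23.52→24) → #844D18
66%: (236 − 155.76 = 80.24→80, 138 − 91.08 = 46.92→47, 42 − 27.72 = 14.28→14) → #502F0E
71%: (236 − 167.56 = 68.44→68, 138 − 97.98 = 40.02→40, 42 − 29.82 = 12.18→12) → #44280C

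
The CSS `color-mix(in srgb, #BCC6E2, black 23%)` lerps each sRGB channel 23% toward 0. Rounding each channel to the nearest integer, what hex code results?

#9198AE

#BCC6E2 is rgb(188, 198, 226).
Lerp each channel 23% toward 0:
  R: 188 − 43.24 = 144.76 → 145
  G: 198 + 0.23×(0−198) = 198 − 45.54 = 152.46 → 152
  B: 226 + 0.23×(0−226) = 226 − 51.98 = 174.02 → 174
rgb(145, 152, 174) = #9198AE.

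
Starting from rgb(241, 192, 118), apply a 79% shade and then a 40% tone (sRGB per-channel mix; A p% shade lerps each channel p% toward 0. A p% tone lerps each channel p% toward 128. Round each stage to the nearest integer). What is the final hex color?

Per channel, c → c + 0.79(0 − c):
  R: 241 + 0.79×(0−241) = 241 − 190.39 = 50.61 → 51
  G: 192 + 0.79×(0−192) = 192 − 151.68 = 40.32 → 40
  B: 118 + 0.79×(0−118) = 118 − 93.22 = 24.78 → 25
After the shade: rgb(51, 40, 25) = #332819.
A 40% tone moves each channel 40% toward 128:
  R: 51 + 30.8 = 81.8 → 82
  G: 40 + 35.2 = 75.2 → 75
  B: 25 + 0.4×(128−25) = 25 + 41.2 = 66.2 → 66
rgb(82, 75, 66) = #524B42.

#524B42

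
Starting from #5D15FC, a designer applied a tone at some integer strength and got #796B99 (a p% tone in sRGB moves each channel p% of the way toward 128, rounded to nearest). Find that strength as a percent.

80%

#5D15FC is rgb(93, 21, 252); #796B99 is rgb(121, 107, 153).
On the B channel (widest range): 153 ≈ 252 + (p/100)(128 − 252), so p ≈ 100×(153 − 252)/(128 − 252) = -9900/-124 = 79.84.
p = 80 reproduces all three channels after rounding.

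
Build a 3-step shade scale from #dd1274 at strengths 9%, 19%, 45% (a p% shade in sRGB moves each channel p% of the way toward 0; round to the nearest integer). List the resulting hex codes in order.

#dd1274 is rgb(221, 18, 116).
9%: (221 − 19.89 = 201.11→201, 18 − 1.62 = 16.38→16, 116 − 10.44 = 105.56→106) → #c9106a
19%: (221 − 41.99 = 179.01→179, 18 − 3.42 = 14.58→15, 116 − 22.04 = 93.96→94) → #b30f5e
45%: (221 − 99.45 = 121.55→122, 18 − 8.1 = 9.9→10, 116 − 52.2 = 63.8→64) → #7a0a40

#c9106a, #b30f5e, #7a0a40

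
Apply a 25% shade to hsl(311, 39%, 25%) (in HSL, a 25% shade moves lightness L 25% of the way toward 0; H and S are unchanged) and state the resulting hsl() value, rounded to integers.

hsl(311, 39%, 19%)

L moves 25% from 25 toward 0: 25 − 6.25 = 18.75 → 19.
H and S are unchanged.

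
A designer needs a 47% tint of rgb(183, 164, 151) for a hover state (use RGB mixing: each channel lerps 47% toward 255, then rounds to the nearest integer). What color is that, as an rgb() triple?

rgb(217, 207, 200)

Lerp each channel 47% toward 255:
  R: 183 + 0.47×(255−183) = 183 + 33.84 = 216.84 → 217
  G: 164 + 0.47×(255−164) = 164 + 42.77 = 206.77 → 207
  B: 151 + 0.47×(255−151) = 151 + 48.88 = 199.88 → 200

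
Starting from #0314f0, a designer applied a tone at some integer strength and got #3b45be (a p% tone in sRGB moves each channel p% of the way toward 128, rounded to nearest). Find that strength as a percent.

#0314f0 is rgb(3, 20, 240); #3b45be is rgb(59, 69, 190).
On the R channel (widest range): 59 ≈ 3 + (p/100)(128 − 3), so p ≈ 100×(59 − 3)/(128 − 3) = 5600/125 = 44.80.
p = 45 reproduces all three channels after rounding.

45%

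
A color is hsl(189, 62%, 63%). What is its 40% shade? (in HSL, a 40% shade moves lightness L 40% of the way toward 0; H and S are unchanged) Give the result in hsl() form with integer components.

L moves 40% from 63 toward 0: 63 − 25.2 = 37.8 → 38.
H and S are unchanged.

hsl(189, 62%, 38%)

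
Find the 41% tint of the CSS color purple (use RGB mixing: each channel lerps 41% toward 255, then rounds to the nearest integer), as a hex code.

CSS purple is rgb(128, 0, 128).
A 41% tint moves each channel 41% toward 255:
  R: 128 + 52.07 = 180.07 → 180
  G: 0 + 0.41×(255−0) = 0 + 104.55 = 104.55 → 105
  B: 128 + 0.41×(255−128) = 128 + 52.07 = 180.07 → 180
rgb(180, 105, 180) = #b469b4.

#b469b4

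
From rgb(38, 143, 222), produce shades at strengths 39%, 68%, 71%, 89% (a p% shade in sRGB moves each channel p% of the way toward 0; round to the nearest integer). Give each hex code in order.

39%: (38 − 14.82 = 23.18→23, 143 − 55.77 = 87.23→87, 222 − 86.58 = 135.42→135) → #175787
68%: (38 − 25.84 = 12.16→12, 143 − 97.24 = 45.76→46, 222 − 150.96 = 71.04→71) → #0c2e47
71%: (38 − 26.98 = 11.02→11, 143 − 101.53 = 41.47→41, 222 − 157.62 = 64.38→64) → #0b2940
89%: (38 − 33.82 = 4.18→4, 143 − 127.27 = 15.73→16, 222 − 197.58 = 24.42→24) → #041018

#175787, #0c2e47, #0b2940, #041018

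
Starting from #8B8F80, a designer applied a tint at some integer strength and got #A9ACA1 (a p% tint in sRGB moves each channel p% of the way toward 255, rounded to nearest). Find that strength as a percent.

26%

#8B8F80 is rgb(139, 143, 128); #A9ACA1 is rgb(169, 172, 161).
On the B channel (widest range): 161 ≈ 128 + (p/100)(255 − 128), so p ≈ 100×(161 − 128)/(255 − 128) = 3300/127 = 25.98.
p = 26 reproduces all three channels after rounding.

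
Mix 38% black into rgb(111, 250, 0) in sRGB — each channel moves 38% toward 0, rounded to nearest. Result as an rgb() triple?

rgb(69, 155, 0)

Lerp each channel 38% toward 0:
  R: 111 + 0.38×(0−111) = 111 − 42.18 = 68.82 → 69
  G: 250 + 0.38×(0−250) = 250 − 95 = 155 → 155
  B: 0 + 0.38×(0−0) = 0 + 0 = 0 → 0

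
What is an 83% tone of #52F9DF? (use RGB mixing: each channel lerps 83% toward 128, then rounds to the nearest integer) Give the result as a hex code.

#52F9DF is rgb(82, 249, 223).
Per channel, c → c + 0.83(128 − c):
  R: 82 + 38.18 = 120.18 → 120
  G: 249 + 0.83×(128−249) = 249 − 100.43 = 148.57 → 149
  B: 223 + 0.83×(128−223) = 223 − 78.85 = 144.15 → 144
rgb(120, 149, 144) = #789590.

#789590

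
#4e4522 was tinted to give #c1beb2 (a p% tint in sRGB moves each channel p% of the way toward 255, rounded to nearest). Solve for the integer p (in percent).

#4e4522 is rgb(78, 69, 34); #c1beb2 is rgb(193, 190, 178).
On the B channel (widest range): 178 ≈ 34 + (p/100)(255 − 34), so p ≈ 100×(178 − 34)/(255 − 34) = 14400/221 = 65.16.
p = 65 reproduces all three channels after rounding.

65%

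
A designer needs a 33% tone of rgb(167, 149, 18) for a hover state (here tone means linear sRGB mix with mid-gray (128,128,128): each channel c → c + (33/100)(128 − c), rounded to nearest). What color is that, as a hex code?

Per channel, c → c + 0.33(128 − c):
  R: 167 − 12.87 = 154.13 → 154
  G: 149 + 0.33×(128−149) = 149 − 6.93 = 142.07 → 142
  B: 18 + 0.33×(128−18) = 18 + 36.3 = 54.3 → 54
rgb(154, 142, 54) = #9A8E36.

#9A8E36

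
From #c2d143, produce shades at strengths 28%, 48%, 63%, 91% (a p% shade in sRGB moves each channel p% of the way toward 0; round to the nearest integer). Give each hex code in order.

#c2d143 is rgb(194, 209, 67).
28%: (194 − 54.32 = 139.68→140, 209 − 58.52 = 150.48→150, 67 − 18.76 = 48.24→48) → #8c9630
48%: (194 − 93.12 = 100.88→101, 209 − 100.32 = 108.68→109, 67 − 32.16 = 34.84→35) → #656d23
63%: (194 − 122.22 = 71.78→72, 209 − 131.67 = 77.33→77, 67 − 42.21 = 24.79→25) → #484d19
91%: (194 − 176.54 = 17.46→17, 209 − 190.19 = 18.81→19, 67 − 60.97 = 6.03→6) → #111306

#8c9630, #656d23, #484d19, #111306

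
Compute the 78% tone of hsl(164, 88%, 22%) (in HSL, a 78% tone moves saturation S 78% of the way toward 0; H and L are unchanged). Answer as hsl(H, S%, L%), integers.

hsl(164, 19%, 22%)

S moves 78% from 88 toward 0: 88 − 68.64 = 19.36 → 19.
H and L are unchanged.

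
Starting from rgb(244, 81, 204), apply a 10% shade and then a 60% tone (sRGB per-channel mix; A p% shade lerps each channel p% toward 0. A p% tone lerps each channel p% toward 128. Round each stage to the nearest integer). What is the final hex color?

A 10% shade moves each channel 10% toward 0:
  R: 244 − 24.4 = 219.6 → 220
  G: 81 − 8.1 = 72.9 → 73
  B: 204 + 0.1×(0−204) = 204 − 20.4 = 183.6 → 184
After the shade: rgb(220, 73, 184) = #DC49B8.
Lerp each channel 60% toward 128:
  R: 220 + 0.6×(128−220) = 220 − 55.2 = 164.8 → 165
  G: 73 + 0.6×(128−73) = 73 + 33 = 106 → 106
  B: 184 − 33.6 = 150.4 → 150
rgb(165, 106, 150) = #A56A96.

#A56A96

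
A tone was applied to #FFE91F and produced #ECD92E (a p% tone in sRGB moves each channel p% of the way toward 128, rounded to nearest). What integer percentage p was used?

15%

#FFE91F is rgb(255, 233, 31); #ECD92E is rgb(236, 217, 46).
On the R channel (widest range): 236 ≈ 255 + (p/100)(128 − 255), so p ≈ 100×(236 − 255)/(128 − 255) = -1900/-127 = 14.96.
p = 15 reproduces all three channels after rounding.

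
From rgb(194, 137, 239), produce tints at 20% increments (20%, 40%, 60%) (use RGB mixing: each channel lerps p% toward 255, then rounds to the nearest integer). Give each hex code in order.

20%: (194 + 12.2 = 206.2→206, 137 + 23.6 = 160.6→161, 239 + 3.2 = 242.2→242) → #CEA1F2
40%: (194 + 24.4 = 218.4→218, 137 + 47.2 = 184.2→184, 239 + 6.4 = 245.4→245) → #DAB8F5
60%: (194 + 36.6 = 230.6→231, 137 + 70.8 = 207.8→208, 239 + 9.6 = 248.6→249) → #E7D0F9

#CEA1F2, #DAB8F5, #E7D0F9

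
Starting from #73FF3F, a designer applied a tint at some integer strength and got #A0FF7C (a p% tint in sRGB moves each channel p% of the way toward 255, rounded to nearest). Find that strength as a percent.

32%

#73FF3F is rgb(115, 255, 63); #A0FF7C is rgb(160, 255, 124).
On the B channel (widest range): 124 ≈ 63 + (p/100)(255 − 63), so p ≈ 100×(124 − 63)/(255 − 63) = 6100/192 = 31.77.
p = 32 reproduces all three channels after rounding.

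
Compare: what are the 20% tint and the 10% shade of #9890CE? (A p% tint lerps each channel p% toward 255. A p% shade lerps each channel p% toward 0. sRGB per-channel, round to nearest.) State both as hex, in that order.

#ADA6D8, #8982B9

#9890CE is rgb(152, 144, 206).
20% tint:
  R: 152 + 0.2×(255−152) = 152 + 20.6 = 172.6 → 173
  G: 144 + 22.2 = 166.2 → 166
  B: 206 + 0.2×(255−206) = 206 + 9.8 = 215.8 → 216
  → #ADA6D8
10% shade:
  R: 152 + 0.1×(0−152) = 152 − 15.2 = 136.8 → 137
  G: 144 − 14.4 = 129.6 → 130
  B: 206 − 20.6 = 185.4 → 185
  → #8982B9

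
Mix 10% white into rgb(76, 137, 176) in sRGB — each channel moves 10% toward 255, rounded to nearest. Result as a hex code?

Per channel, c → c + 0.1(255 − c):
  R: 76 + 0.1×(255−76) = 76 + 17.9 = 93.9 → 94
  G: 137 + 0.1×(255−137) = 137 + 11.8 = 148.8 → 149
  B: 176 + 0.1×(255−176) = 176 + 7.9 = 183.9 → 184
rgb(94, 149, 184) = #5E95B8.

#5E95B8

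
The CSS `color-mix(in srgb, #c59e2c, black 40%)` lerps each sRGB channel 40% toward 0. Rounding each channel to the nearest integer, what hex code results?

#c59e2c is rgb(197, 158, 44).
A 40% shade moves each channel 40% toward 0:
  R: 197 + 0.4×(0−197) = 197 − 78.8 = 118.2 → 118
  G: 158 + 0.4×(0−158) = 158 − 63.2 = 94.8 → 95
  B: 44 + 0.4×(0−44) = 44 − 17.6 = 26.4 → 26
rgb(118, 95, 26) = #765f1a.

#765f1a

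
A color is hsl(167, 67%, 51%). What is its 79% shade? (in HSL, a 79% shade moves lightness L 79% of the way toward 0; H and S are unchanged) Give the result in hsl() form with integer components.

hsl(167, 67%, 11%)

L moves 79% from 51 toward 0: 51 − 40.29 = 10.71 → 11.
H and S are unchanged.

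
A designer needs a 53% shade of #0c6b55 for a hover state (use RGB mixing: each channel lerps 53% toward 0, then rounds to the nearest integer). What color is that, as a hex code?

#063228

#0c6b55 is rgb(12, 107, 85).
A 53% shade moves each channel 53% toward 0:
  R: 12 + 0.53×(0−12) = 12 − 6.36 = 5.64 → 6
  G: 107 − 56.71 = 50.29 → 50
  B: 85 − 45.05 = 39.95 → 40
rgb(6, 50, 40) = #063228.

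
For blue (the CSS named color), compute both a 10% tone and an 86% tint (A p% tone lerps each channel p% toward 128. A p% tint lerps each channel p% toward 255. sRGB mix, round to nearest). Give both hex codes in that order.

CSS blue is rgb(0, 0, 255).
10% tone:
  R: 0 + 0.1×(128−0) = 0 + 12.8 = 12.8 → 13
  G: 0 + 0.1×(128−0) = 0 + 12.8 = 12.8 → 13
  B: 255 + 0.1×(128−255) = 255 − 12.7 = 242.3 → 242
  → #0D0DF2
86% tint:
  R: 0 + 0.86×(255−0) = 0 + 219.3 = 219.3 → 219
  G: 0 + 0.86×(255−0) = 0 + 219.3 = 219.3 → 219
  B: 255 + 0 = 255 → 255
  → #DBDBFF

#0D0DF2, #DBDBFF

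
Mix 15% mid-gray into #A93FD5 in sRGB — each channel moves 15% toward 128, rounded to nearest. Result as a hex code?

#A349C8

#A93FD5 is rgb(169, 63, 213).
A 15% tone moves each channel 15% toward 128:
  R: 169 − 6.15 = 162.85 → 163
  G: 63 + 0.15×(128−63) = 63 + 9.75 = 72.75 → 73
  B: 213 + 0.15×(128−213) = 213 − 12.75 = 200.25 → 200
rgb(163, 73, 200) = #A349C8.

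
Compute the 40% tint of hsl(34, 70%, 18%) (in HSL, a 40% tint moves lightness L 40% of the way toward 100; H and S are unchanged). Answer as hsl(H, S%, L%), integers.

L moves 40% from 18 toward 100: 18 + 32.8 = 50.8 → 51.
H and S are unchanged.

hsl(34, 70%, 51%)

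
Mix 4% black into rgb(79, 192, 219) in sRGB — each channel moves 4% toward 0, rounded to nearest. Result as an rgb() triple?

rgb(76, 184, 210)

A 4% shade moves each channel 4% toward 0:
  R: 79 + 0.04×(0−79) = 79 − 3.16 = 75.84 → 76
  G: 192 − 7.68 = 184.32 → 184
  B: 219 − 8.76 = 210.24 → 210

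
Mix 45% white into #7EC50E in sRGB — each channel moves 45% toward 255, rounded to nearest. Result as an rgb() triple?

rgb(184, 223, 122)

#7EC50E is rgb(126, 197, 14).
Lerp each channel 45% toward 255:
  R: 126 + 0.45×(255−126) = 126 + 58.05 = 184.05 → 184
  G: 197 + 0.45×(255−197) = 197 + 26.1 = 223.1 → 223
  B: 14 + 0.45×(255−14) = 14 + 108.45 = 122.45 → 122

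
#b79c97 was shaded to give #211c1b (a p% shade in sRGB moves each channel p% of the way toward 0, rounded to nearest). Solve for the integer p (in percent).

#b79c97 is rgb(183, 156, 151); #211c1b is rgb(33, 28, 27).
On the R channel (widest range): 33 ≈ 183 + (p/100)(0 − 183), so p ≈ 100×(33 − 183)/(0 − 183) = -15000/-183 = 81.97.
p = 82 reproduces all three channels after rounding.

82%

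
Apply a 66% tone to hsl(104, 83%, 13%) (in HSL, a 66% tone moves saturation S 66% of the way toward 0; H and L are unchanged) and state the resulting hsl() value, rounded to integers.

hsl(104, 28%, 13%)

S moves 66% from 83 toward 0: 83 − 54.78 = 28.22 → 28.
H and L are unchanged.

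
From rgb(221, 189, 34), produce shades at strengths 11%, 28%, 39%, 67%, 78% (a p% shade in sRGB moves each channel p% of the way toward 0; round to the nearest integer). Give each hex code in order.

#C5A81E, #9F8818, #877315, #493E0B, #312A07

11%: (221 − 24.31 = 196.69→197, 189 − 20.79 = 168.21→168, 34 − 3.74 = 30.26→30) → #C5A81E
28%: (221 − 61.88 = 159.12→159, 189 − 52.92 = 136.08→136, 34 − 9.52 = 24.48→24) → #9F8818
39%: (221 − 86.19 = 134.81→135, 189 − 73.71 = 115.29→115, 34 − 13.26 = 20.74→21) → #877315
67%: (221 − 148.07 = 72.93→73, 189 − 126.63 = 62.37→62, 34 − 22.78 = 11.22→11) → #493E0B
78%: (221 − 172.38 = 48.62→49, 189 − 147.42 = 41.58→42, 34 − 26.52 = 7.48→7) → #312A07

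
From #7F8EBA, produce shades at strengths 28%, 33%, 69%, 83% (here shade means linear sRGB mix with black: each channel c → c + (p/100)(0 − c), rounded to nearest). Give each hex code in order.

#5B6686, #555F7D, #272C3A, #161820

#7F8EBA is rgb(127, 142, 186).
28%: (127 − 35.56 = 91.44→91, 142 − 39.76 = 102.24→102, 186 − 52.08 = 133.92→134) → #5B6686
33%: (127 − 41.91 = 85.09→85, 142 − 46.86 = 95.14→95, 186 − 61.38 = 124.62→125) → #555F7D
69%: (127 − 87.63 = 39.37→39, 142 − 97.98 = 44.02→44, 186 − 128.34 = 57.66→58) → #272C3A
83%: (127 − 105.41 = 21.59→22, 142 − 117.86 = 24.14→24, 186 − 154.38 = 31.62→32) → #161820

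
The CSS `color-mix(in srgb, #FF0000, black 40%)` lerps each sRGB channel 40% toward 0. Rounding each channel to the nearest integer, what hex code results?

#990000

#FF0000 is rgb(255, 0, 0).
Lerp each channel 40% toward 0:
  R: 255 + 0.4×(0−255) = 255 − 102 = 153 → 153
  G: 0 + 0.4×(0−0) = 0 + 0 = 0 → 0
  B: 0 + 0 = 0 → 0
rgb(153, 0, 0) = #990000.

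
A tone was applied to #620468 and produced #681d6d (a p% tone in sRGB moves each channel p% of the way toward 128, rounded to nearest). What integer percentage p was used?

20%

#620468 is rgb(98, 4, 104); #681d6d is rgb(104, 29, 109).
On the G channel (widest range): 29 ≈ 4 + (p/100)(128 − 4), so p ≈ 100×(29 − 4)/(128 − 4) = 2500/124 = 20.16.
p = 20 reproduces all three channels after rounding.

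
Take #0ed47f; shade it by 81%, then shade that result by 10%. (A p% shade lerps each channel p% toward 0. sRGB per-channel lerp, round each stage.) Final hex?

#032416

#0ed47f is rgb(14, 212, 127).
An 81% shade moves each channel 81% toward 0:
  R: 14 − 11.34 = 2.66 → 3
  G: 212 + 0.81×(0−212) = 212 − 171.72 = 40.28 → 40
  B: 127 + 0.81×(0−127) = 127 − 102.87 = 24.13 → 24
After the shade: rgb(3, 40, 24) = #032818.
Lerp each channel 10% toward 0:
  R: 3 − 0.3 = 2.7 → 3
  G: 40 + 0.1×(0−40) = 40 − 4 = 36 → 36
  B: 24 + 0.1×(0−24) = 24 − 2.4 = 21.6 → 22
rgb(3, 36, 22) = #032416.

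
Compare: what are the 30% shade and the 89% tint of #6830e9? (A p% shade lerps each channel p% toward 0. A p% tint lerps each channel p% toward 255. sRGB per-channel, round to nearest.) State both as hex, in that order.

#4922a3, #eee8fd

#6830e9 is rgb(104, 48, 233).
30% shade:
  R: 104 − 31.2 = 72.8 → 73
  G: 48 − 14.4 = 33.6 → 34
  B: 233 + 0.3×(0−233) = 233 − 69.9 = 163.1 → 163
  → #4922a3
89% tint:
  R: 104 + 0.89×(255−104) = 104 + 134.39 = 238.39 → 238
  G: 48 + 0.89×(255−48) = 48 + 184.23 = 232.23 → 232
  B: 233 + 0.89×(255−233) = 233 + 19.58 = 252.58 → 253
  → #eee8fd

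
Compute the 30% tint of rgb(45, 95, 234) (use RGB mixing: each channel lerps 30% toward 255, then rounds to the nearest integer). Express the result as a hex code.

Lerp each channel 30% toward 255:
  R: 45 + 63 = 108 → 108
  G: 95 + 48 = 143 → 143
  B: 234 + 0.3×(255−234) = 234 + 6.3 = 240.3 → 240
rgb(108, 143, 240) = #6C8FF0.

#6C8FF0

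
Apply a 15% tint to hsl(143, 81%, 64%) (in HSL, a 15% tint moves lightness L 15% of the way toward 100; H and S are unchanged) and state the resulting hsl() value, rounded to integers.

L moves 15% from 64 toward 100: 64 + 5.4 = 69.4 → 69.
H and S are unchanged.

hsl(143, 81%, 69%)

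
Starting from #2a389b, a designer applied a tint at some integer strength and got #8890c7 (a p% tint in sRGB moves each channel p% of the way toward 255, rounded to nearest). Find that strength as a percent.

#2a389b is rgb(42, 56, 155); #8890c7 is rgb(136, 144, 199).
On the R channel (widest range): 136 ≈ 42 + (p/100)(255 − 42), so p ≈ 100×(136 − 42)/(255 − 42) = 9400/213 = 44.13.
p = 44 reproduces all three channels after rounding.

44%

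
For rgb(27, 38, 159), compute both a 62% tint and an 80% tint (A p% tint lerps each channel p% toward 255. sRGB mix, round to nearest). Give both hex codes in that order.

62% tint:
  R: 27 + 141.36 = 168.36 → 168
  G: 38 + 0.62×(255−38) = 38 + 134.54 = 172.54 → 173
  B: 159 + 59.52 = 218.52 → 219
  → #A8ADDB
80% tint:
  R: 27 + 0.8×(255−27) = 27 + 182.4 = 209.4 → 209
  G: 38 + 173.6 = 211.6 → 212
  B: 159 + 76.8 = 235.8 → 236
  → #D1D4EC

#A8ADDB, #D1D4EC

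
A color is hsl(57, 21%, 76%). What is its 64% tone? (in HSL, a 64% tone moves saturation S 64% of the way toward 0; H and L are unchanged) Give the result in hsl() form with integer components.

S moves 64% from 21 toward 0: 21 − 13.44 = 7.56 → 8.
H and L are unchanged.

hsl(57, 8%, 76%)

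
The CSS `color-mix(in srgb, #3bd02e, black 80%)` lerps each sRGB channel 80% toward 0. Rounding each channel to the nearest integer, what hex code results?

#0c2a09

#3bd02e is rgb(59, 208, 46).
An 80% shade moves each channel 80% toward 0:
  R: 59 − 47.2 = 11.8 → 12
  G: 208 − 166.4 = 41.6 → 42
  B: 46 + 0.8×(0−46) = 46 − 36.8 = 9.2 → 9
rgb(12, 42, 9) = #0c2a09.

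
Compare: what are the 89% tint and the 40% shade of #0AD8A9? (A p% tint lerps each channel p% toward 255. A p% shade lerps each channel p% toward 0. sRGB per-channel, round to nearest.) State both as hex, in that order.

#E4FBF6, #068265

#0AD8A9 is rgb(10, 216, 169).
89% tint:
  R: 10 + 0.89×(255−10) = 10 + 218.05 = 228.05 → 228
  G: 216 + 34.71 = 250.71 → 251
  B: 169 + 0.89×(255−169) = 169 + 76.54 = 245.54 → 246
  → #E4FBF6
40% shade:
  R: 10 − 4 = 6 → 6
  G: 216 + 0.4×(0−216) = 216 − 86.4 = 129.6 → 130
  B: 169 + 0.4×(0−169) = 169 − 67.6 = 101.4 → 101
  → #068265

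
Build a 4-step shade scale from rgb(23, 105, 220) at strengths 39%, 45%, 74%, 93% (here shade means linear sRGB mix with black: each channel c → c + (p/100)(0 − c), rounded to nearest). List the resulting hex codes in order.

#0e4086, #0d3a79, #061b39, #02070f

39%: (23 − 8.97 = 14.03→14, 105 − 40.95 = 64.05→64, 220 − 85.8 = 134.2→134) → #0e4086
45%: (23 − 10.35 = 12.65→13, 105 − 47.25 = 57.75→58, 220 − 99 = 121→121) → #0d3a79
74%: (23 − 17.02 = 5.98→6, 105 − 77.7 = 27.3→27, 220 − 162.8 = 57.2→57) → #061b39
93%: (23 − 21.39 = 1.61→2, 105 − 97.65 = 7.35→7, 220 − 204.6 = 15.4→15) → #02070f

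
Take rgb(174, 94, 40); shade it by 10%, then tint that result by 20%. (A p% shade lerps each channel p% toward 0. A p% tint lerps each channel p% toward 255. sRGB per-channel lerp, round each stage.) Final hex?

A 10% shade moves each channel 10% toward 0:
  R: 174 − 17.4 = 156.6 → 157
  G: 94 + 0.1×(0−94) = 94 − 9.4 = 84.6 → 85
  B: 40 + 0.1×(0−40) = 40 − 4 = 36 → 36
After the shade: rgb(157, 85, 36) = #9d5524.
Lerp each channel 20% toward 255:
  R: 157 + 0.2×(255−157) = 157 + 19.6 = 176.6 → 177
  G: 85 + 34 = 119 → 119
  B: 36 + 43.8 = 79.8 → 80
rgb(177, 119, 80) = #b17750.

#b17750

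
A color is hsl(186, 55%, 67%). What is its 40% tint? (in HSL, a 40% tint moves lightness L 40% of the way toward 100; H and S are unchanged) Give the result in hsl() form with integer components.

hsl(186, 55%, 80%)

L moves 40% from 67 toward 100: 67 + 13.2 = 80.2 → 80.
H and S are unchanged.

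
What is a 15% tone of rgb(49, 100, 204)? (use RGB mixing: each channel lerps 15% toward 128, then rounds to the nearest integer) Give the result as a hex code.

A 15% tone moves each channel 15% toward 128:
  R: 49 + 0.15×(128−49) = 49 + 11.85 = 60.85 → 61
  G: 100 + 4.2 = 104.2 → 104
  B: 204 + 0.15×(128−204) = 204 − 11.4 = 192.6 → 193
rgb(61, 104, 193) = #3d68c1.

#3d68c1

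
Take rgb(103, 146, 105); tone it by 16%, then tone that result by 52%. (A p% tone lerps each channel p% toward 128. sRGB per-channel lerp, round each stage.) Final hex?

#768777

A 16% tone moves each channel 16% toward 128:
  R: 103 + 0.16×(128−103) = 103 + 4 = 107 → 107
  G: 146 − 2.88 = 143.12 → 143
  B: 105 + 3.68 = 108.68 → 109
After the tone: rgb(107, 143, 109) = #6b8f6d.
Per channel, c → c + 0.52(128 − c):
  R: 107 + 0.52×(128−107) = 107 + 10.92 = 117.92 → 118
  G: 143 − 7.8 = 135.2 → 135
  B: 109 + 0.52×(128−109) = 109 + 9.88 = 118.88 → 119
rgb(118, 135, 119) = #768777.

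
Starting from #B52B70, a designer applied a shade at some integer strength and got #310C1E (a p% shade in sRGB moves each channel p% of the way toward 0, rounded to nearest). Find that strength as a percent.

#B52B70 is rgb(181, 43, 112); #310C1E is rgb(49, 12, 30).
On the R channel (widest range): 49 ≈ 181 + (p/100)(0 − 181), so p ≈ 100×(49 − 181)/(0 − 181) = -13200/-181 = 72.93.
p = 73 reproduces all three channels after rounding.

73%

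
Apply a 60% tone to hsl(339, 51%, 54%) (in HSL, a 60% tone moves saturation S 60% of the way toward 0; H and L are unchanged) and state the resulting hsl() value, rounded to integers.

hsl(339, 20%, 54%)

S moves 60% from 51 toward 0: 51 − 30.6 = 20.4 → 20.
H and L are unchanged.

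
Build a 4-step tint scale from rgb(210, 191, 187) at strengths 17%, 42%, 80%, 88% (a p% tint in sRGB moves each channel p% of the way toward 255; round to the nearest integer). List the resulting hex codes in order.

#dacac7, #e5dad8, #f6f2f1, #faf7f7

17%: (210 + 7.65 = 217.65→218, 191 + 10.88 = 201.88→202, 187 + 11.56 = 198.56→199) → #dacac7
42%: (210 + 18.9 = 228.9→229, 191 + 26.88 = 217.88→218, 187 + 28.56 = 215.56→216) → #e5dad8
80%: (210 + 36 = 246→246, 191 + 51.2 = 242.2→242, 187 + 54.4 = 241.4→241) → #f6f2f1
88%: (210 + 39.6 = 249.6→250, 191 + 56.32 = 247.32→247, 187 + 59.84 = 246.84→247) → #faf7f7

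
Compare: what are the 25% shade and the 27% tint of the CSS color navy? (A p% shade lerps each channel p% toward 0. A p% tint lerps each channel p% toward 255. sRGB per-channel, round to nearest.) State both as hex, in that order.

#000060, #4545A2

CSS navy is rgb(0, 0, 128).
25% shade:
  R: 0 + 0 = 0 → 0
  G: 0 + 0.25×(0−0) = 0 + 0 = 0 → 0
  B: 128 + 0.25×(0−128) = 128 − 32 = 96 → 96
  → #000060
27% tint:
  R: 0 + 0.27×(255−0) = 0 + 68.85 = 68.85 → 69
  G: 0 + 0.27×(255−0) = 0 + 68.85 = 68.85 → 69
  B: 128 + 34.29 = 162.29 → 162
  → #4545A2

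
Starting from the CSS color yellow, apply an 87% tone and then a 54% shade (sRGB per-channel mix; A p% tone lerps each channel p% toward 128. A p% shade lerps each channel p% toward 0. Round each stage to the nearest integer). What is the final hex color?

#434333

CSS yellow is rgb(255, 255, 0).
Per channel, c → c + 0.87(128 − c):
  R: 255 − 110.49 = 144.51 → 145
  G: 255 + 0.87×(128−255) = 255 − 110.49 = 144.51 → 145
  B: 0 + 0.87×(128−0) = 0 + 111.36 = 111.36 → 111
After the tone: rgb(145, 145, 111) = #91916F.
Per channel, c → c + 0.54(0 − c):
  R: 145 + 0.54×(0−145) = 145 − 78.3 = 66.7 → 67
  G: 145 − 78.3 = 66.7 → 67
  B: 111 + 0.54×(0−111) = 111 − 59.94 = 51.06 → 51
rgb(67, 67, 51) = #434333.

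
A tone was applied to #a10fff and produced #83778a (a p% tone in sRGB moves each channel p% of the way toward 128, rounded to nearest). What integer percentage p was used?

#a10fff is rgb(161, 15, 255); #83778a is rgb(131, 119, 138).
On the B channel (widest range): 138 ≈ 255 + (p/100)(128 − 255), so p ≈ 100×(138 − 255)/(128 − 255) = -11700/-127 = 92.13.
p = 92 reproduces all three channels after rounding.

92%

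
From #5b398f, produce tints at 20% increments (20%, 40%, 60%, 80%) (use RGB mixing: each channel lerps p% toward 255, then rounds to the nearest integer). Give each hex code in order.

#7c61a5, #9d88bc, #bdb0d2, #ded7e9

#5b398f is rgb(91, 57, 143).
20%: (91 + 32.8 = 123.8→124, 57 + 39.6 = 96.6→97, 143 + 22.4 = 165.4→165) → #7c61a5
40%: (91 + 65.6 = 156.6→157, 57 + 79.2 = 136.2→136, 143 + 44.8 = 187.8→188) → #9d88bc
60%: (91 + 98.4 = 189.4→189, 57 + 118.8 = 175.8→176, 143 + 67.2 = 210.2→210) → #bdb0d2
80%: (91 + 131.2 = 222.2→222, 57 + 158.4 = 215.4→215, 143 + 89.6 = 232.6→233) → #ded7e9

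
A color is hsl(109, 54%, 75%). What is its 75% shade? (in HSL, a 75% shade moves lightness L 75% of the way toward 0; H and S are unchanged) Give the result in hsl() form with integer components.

L moves 75% from 75 toward 0: 75 − 56.25 = 18.75 → 19.
H and S are unchanged.

hsl(109, 54%, 19%)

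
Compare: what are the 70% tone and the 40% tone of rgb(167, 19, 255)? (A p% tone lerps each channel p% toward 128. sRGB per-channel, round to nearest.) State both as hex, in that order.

70% tone:
  R: 167 − 27.3 = 139.7 → 140
  G: 19 + 76.3 = 95.3 → 95
  B: 255 − 88.9 = 166.1 → 166
  → #8c5fa6
40% tone:
  R: 167 − 15.6 = 151.4 → 151
  G: 19 + 0.4×(128−19) = 19 + 43.6 = 62.6 → 63
  B: 255 − 50.8 = 204.2 → 204
  → #973fcc

#8c5fa6, #973fcc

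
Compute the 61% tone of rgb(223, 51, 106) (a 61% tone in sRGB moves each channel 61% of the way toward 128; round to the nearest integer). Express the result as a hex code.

Per channel, c → c + 0.61(128 − c):
  R: 223 − 57.95 = 165.05 → 165
  G: 51 + 0.61×(128−51) = 51 + 46.97 = 97.97 → 98
  B: 106 + 13.42 = 119.42 → 119
rgb(165, 98, 119) = #A56277.

#A56277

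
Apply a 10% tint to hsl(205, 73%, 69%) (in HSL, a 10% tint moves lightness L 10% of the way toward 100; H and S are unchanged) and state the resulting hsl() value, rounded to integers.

L moves 10% from 69 toward 100: 69 + 3.1 = 72.1 → 72.
H and S are unchanged.

hsl(205, 73%, 72%)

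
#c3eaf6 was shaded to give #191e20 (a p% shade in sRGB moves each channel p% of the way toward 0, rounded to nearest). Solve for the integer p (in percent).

87%

#c3eaf6 is rgb(195, 234, 246); #191e20 is rgb(25, 30, 32).
On the B channel (widest range): 32 ≈ 246 + (p/100)(0 − 246), so p ≈ 100×(32 − 246)/(0 − 246) = -21400/-246 = 86.99.
p = 87 reproduces all three channels after rounding.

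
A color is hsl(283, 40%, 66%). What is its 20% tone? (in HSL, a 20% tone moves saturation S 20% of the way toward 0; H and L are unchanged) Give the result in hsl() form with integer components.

hsl(283, 32%, 66%)

S moves 20% from 40 toward 0: 40 − 8 = 32 → 32.
H and L are unchanged.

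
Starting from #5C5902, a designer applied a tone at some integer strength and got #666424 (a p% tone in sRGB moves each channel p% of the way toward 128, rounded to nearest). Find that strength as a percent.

27%

#5C5902 is rgb(92, 89, 2); #666424 is rgb(102, 100, 36).
On the B channel (widest range): 36 ≈ 2 + (p/100)(128 − 2), so p ≈ 100×(36 − 2)/(128 − 2) = 3400/126 = 26.98.
p = 27 reproduces all three channels after rounding.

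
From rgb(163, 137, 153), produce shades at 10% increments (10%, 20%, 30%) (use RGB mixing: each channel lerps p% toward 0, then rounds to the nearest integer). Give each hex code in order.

10%: (163 − 16.3 = 146.7→147, 137 − 13.7 = 123.3→123, 153 − 15.3 = 137.7→138) → #937b8a
20%: (163 − 32.6 = 130.4→130, 137 − 27.4 = 109.6→110, 153 − 30.6 = 122.4→122) → #826e7a
30%: (163 − 48.9 = 114.1→114, 137 − 41.1 = 95.9→96, 153 − 45.9 = 107.1→107) → #72606b

#937b8a, #826e7a, #72606b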